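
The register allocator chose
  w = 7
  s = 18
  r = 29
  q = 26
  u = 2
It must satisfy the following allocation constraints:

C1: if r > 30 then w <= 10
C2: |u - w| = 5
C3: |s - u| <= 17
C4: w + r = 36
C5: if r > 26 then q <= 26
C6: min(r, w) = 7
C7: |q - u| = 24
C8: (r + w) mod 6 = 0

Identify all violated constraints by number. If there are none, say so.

All constraints are satisfied.

C1: r = 29, not > 30; antecedent false, conditional vacuously true  true
C2: |2 - 7| = 5  true
C3: |18 - 2| = 16; 16 ≤ 17  true
C4: w + r = 7 + 29 = 36  true
C5: r = 29 > 26, so we need q ≤ 26; q = 26 ≤ 26  true
C6: min(29, 7) = 7  true
C7: |26 - 2| = 24  true
C8: r + w = 36; 36 mod 6 = 0  true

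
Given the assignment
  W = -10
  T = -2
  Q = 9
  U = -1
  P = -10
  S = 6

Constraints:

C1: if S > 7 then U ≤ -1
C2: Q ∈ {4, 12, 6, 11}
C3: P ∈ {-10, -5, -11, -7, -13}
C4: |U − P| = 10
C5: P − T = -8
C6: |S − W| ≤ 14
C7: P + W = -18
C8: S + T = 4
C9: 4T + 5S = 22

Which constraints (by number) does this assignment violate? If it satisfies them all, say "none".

C1: S = 6, not > 7; antecedent false, conditional vacuously true — holds.
C2: Q = 9 is not in {4, 12, 6, 11} — does not hold.
C3: P = -10 is in {-10, -5, -11, -7, -13} — holds.
C4: |-1 − (-10)| = 9, not 10 — does not hold.
C5: P − T = -10 − (-2) = -8 — holds.
C6: |6 − (-10)| = 16; 16 > 14, exceeds bound 14 — does not hold.
C7: P + W = -10 + (-10) = -20, not -18 — does not hold.
C8: S + T = 6 + (-2) = 4 — holds.
C9: 4T + 5S = 4(-2) + 5(6) = 22 — holds.

The assignment fails constraints 2, 4, 6, and 7.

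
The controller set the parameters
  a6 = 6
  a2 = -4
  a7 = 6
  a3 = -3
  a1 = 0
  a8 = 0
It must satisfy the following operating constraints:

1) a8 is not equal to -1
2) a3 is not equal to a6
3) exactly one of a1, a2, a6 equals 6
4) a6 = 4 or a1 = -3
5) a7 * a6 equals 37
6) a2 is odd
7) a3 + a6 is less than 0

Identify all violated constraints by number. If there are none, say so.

No — constraints 4, 5, 6, 7 are not satisfied.

1) a8 = 0, and 0 ≠ -1  OK
2) a3 = -3, a6 = 6; distinct  OK
3) a1=0, a2=-4, a6=6; 1 of them equals 6  OK
4) a6 = 6 ≠ 4 and a1 = 0 ≠ -3; both disjuncts false  FAIL
5) a7 * a6 = 6 * 6 = 36, not 37  FAIL
6) a2 = -4 is even  FAIL
7) a3 + a6 = -3 + 6 = 3; 3 ≥ 0, bound 0 not met  FAIL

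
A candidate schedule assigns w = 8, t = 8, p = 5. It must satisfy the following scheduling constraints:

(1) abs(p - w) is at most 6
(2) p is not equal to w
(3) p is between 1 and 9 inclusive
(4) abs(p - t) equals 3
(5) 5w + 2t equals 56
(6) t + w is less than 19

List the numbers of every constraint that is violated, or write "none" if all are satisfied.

No violations.

(1) abs(5 - 8) = 3; 3 ≤ 6  holds
(2) p = 5, w = 8; distinct  holds
(3) p = 5 lies in [1, 9]  holds
(4) abs(5 - 8) = 3  holds
(5) 5w + 2t = 5(8) + 2(8) = 56  holds
(6) t + w = 8 + 8 = 16; 16 < 19  holds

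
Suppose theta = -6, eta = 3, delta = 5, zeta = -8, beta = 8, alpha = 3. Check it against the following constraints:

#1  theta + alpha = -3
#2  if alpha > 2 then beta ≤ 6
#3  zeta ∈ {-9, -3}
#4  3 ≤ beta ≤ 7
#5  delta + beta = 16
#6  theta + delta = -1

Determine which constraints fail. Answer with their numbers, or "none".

Constraints 2, 3, 4, and 5 are violated.

#1 theta + alpha = -6 + 3 = -3 — satisfied.
#2 alpha = 3 > 2, so we need beta ≤ 6; but beta = 8 > 6 — violated.
#3 zeta = -8 is not in {-9, -3} — violated.
#4 beta = 8 is outside [3, 7] — violated.
#5 delta + beta = 5 + 8 = 13, not 16 — violated.
#6 theta + delta = -6 + 5 = -1 — satisfied.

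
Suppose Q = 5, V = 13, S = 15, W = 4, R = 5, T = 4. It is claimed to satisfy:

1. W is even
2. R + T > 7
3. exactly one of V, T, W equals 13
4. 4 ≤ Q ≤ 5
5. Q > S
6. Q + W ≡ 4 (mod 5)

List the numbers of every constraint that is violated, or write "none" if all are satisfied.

1. W = 4 is even  holds
2. R + T = 5 + 4 = 9; 9 > 7  holds
3. V=13, T=4, W=4; 1 of them equals 13  holds
4. Q = 5 lies in [4, 5]  holds
5. Q = 5, S = 15; 5 ≤ 15 (want >)  fails
6. Q + W = 9; 9 mod 5 = 4  holds

Constraint 5 does not hold.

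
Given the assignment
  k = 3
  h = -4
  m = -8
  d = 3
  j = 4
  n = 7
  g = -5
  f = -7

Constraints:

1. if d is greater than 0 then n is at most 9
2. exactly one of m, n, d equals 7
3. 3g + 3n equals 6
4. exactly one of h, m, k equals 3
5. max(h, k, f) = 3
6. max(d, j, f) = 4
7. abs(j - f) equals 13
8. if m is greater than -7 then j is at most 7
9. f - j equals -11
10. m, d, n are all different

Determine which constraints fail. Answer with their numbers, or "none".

1. d = 3 > 0, so we need n ≤ 9; n = 7 ≤ 9 — satisfied.
2. m=-8, n=7, d=3; 1 of them equals 7 — satisfied.
3. 3g + 3n = 3(-5) + 3(7) = 6 — satisfied.
4. h=-4, m=-8, k=3; 1 of them equals 3 — satisfied.
5. max(-4, 3, -7) = 3 — satisfied.
6. max(3, 4, -7) = 4 — satisfied.
7. abs(4 - (-7)) = 11, not 13 — violated.
8. m = -8, not > -7; antecedent false, conditional vacuously true — satisfied.
9. f - j = -7 - 4 = -11 — satisfied.
10. values -8, 3, 7 are pairwise distinct — satisfied.

The assignment fails constraint 7.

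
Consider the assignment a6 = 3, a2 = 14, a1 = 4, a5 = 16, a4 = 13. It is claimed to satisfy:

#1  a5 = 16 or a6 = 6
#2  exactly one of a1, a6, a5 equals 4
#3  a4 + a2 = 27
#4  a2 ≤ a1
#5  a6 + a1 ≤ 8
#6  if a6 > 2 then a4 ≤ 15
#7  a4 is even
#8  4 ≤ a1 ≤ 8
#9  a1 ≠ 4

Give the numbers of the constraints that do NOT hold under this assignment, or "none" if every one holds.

#1 a5 = 16 = 16 (first disjunct) — holds.
#2 a1=4, a6=3, a5=16; 1 of them equals 4 — holds.
#3 a4 + a2 = 13 + 14 = 27 — holds.
#4 a2 = 14, a1 = 4; 14 > 4 (want ≤) — does not hold.
#5 a6 + a1 = 3 + 4 = 7; 7 ≤ 8 — holds.
#6 a6 = 3 > 2, so we need a4 ≤ 15; a4 = 13 ≤ 15 — holds.
#7 a4 = 13 is odd — does not hold.
#8 a1 = 4 lies in [4, 8] — holds.
#9 a1 = 4, but 4 is required to differ — does not hold.

Violated: 4, 7, 9.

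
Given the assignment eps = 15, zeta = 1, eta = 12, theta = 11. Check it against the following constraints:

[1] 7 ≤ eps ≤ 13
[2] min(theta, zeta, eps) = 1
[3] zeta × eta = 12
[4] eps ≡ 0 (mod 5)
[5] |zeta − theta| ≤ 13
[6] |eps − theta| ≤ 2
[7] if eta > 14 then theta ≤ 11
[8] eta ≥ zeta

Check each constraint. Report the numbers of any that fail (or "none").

No — constraints 1, 6 are not satisfied.

[1] eps = 15 is outside [7, 13] — does not hold.
[2] min(11, 1, 15) = 1 — holds.
[3] zeta × eta = 1 × 12 = 12 — holds.
[4] 15 mod 5 = 0 — holds.
[5] |1 − 11| = 10; 10 ≤ 13 — holds.
[6] |15 − 11| = 4; 4 > 2, exceeds bound 2 — does not hold.
[7] eta = 12, not > 14; antecedent false, conditional vacuously true — holds.
[8] eta = 12, zeta = 1; 12 ≥ 1 — holds.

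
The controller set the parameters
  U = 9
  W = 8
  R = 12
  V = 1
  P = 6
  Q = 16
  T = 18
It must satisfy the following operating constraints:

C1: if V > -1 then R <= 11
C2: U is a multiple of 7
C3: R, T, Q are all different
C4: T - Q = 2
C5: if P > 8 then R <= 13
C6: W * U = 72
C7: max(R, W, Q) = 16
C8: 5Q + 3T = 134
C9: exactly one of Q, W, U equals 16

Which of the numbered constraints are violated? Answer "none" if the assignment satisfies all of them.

C1: V = 1 > -1, so we need R ≤ 11; but R = 12 > 11 — fails.
C2: 9 = 7*1 + 2, so 7 does not divide 9 — fails.
C3: values 12, 18, 16 are pairwise distinct — holds.
C4: T - Q = 18 - 16 = 2 — holds.
C5: P = 6, not > 8; antecedent false, conditional vacuously true — holds.
C6: W * U = 8 * 9 = 72 — holds.
C7: max(12, 8, 16) = 16 — holds.
C8: 5Q + 3T = 5(16) + 3(18) = 134 — holds.
C9: Q=16, W=8, U=9; 1 of them equals 16 — holds.

Constraints 1 and 2 do not hold.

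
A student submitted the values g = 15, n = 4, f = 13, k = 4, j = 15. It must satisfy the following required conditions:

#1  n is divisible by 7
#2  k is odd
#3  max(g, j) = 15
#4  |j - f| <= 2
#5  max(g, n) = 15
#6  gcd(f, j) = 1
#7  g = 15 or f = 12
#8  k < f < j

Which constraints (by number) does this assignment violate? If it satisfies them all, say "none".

#1 4 = 7*0 + 4, so 7 does not divide 4 — violated.
#2 k = 4 is even — violated.
#3 max(15, 15) = 15 — OK.
#4 |15 - 13| = 2; 2 ≤ 2 — OK.
#5 max(15, 4) = 15 — OK.
#6 gcd(13, 15) = 1 — OK.
#7 g = 15 = 15 (first disjunct) — OK.
#8 values 4 < 13 < 15 — OK.

The assignment fails constraints 1 and 2.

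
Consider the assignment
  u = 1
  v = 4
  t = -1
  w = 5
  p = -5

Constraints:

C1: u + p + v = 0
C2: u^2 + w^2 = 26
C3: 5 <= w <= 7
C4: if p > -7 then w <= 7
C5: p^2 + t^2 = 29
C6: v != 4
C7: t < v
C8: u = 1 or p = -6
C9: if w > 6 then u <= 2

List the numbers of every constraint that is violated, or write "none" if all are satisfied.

C1: u + p + v = 1 + (-5) + 4 = 0 — holds.
C2: u^2 + w^2 = 1^2 + 5^2 = 1 + 25 = 26 — holds.
C3: w = 5 lies in [5, 7] — holds.
C4: p = -5 > -7, so we need w ≤ 7; w = 5 ≤ 7 — holds.
C5: p^2 + t^2 = (-5)^2 + (-1)^2 = 25 + 1 = 26, not 29 — does not hold.
C6: v = 4, but 4 is required to differ — does not hold.
C7: t = -1, v = 4; -1 < 4 — holds.
C8: u = 1 = 1 (first disjunct) — holds.
C9: w = 5, not > 6; antecedent false, conditional vacuously true — holds.

The assignment fails constraints 5, 6.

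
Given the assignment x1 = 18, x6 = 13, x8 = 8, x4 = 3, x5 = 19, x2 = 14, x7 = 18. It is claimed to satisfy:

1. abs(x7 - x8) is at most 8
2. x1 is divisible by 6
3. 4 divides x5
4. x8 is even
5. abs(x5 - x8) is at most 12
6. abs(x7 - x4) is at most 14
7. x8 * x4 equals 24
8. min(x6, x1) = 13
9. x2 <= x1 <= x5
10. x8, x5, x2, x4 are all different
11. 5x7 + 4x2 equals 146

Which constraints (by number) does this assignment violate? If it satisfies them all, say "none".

No — constraints 1, 3, and 6 are not satisfied.

1. abs(18 - 8) = 10; 10 > 8, exceeds bound 8 — does not hold.
2. 18 / 6 = 3, so 6 divides 18 — holds.
3. 19 = 4*4 + 3, so 4 does not divide 19 — does not hold.
4. x8 = 8 is even — holds.
5. abs(19 - 8) = 11; 11 ≤ 12 — holds.
6. abs(18 - 3) = 15; 15 > 14, exceeds bound 14 — does not hold.
7. x8 * x4 = 8 * 3 = 24 — holds.
8. min(13, 18) = 13 — holds.
9. values 14 <= 18 <= 19 — holds.
10. values 8, 19, 14, 3 are pairwise distinct — holds.
11. 5x7 + 4x2 = 5(18) + 4(14) = 146 — holds.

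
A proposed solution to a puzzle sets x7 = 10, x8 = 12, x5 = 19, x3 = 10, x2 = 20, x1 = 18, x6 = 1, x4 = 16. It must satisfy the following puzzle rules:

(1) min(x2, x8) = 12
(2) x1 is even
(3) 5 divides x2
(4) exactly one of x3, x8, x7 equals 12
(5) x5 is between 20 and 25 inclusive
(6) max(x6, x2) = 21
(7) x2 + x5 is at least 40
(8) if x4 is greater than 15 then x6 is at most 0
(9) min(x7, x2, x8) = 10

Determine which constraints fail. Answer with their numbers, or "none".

The assignment fails constraints 5, 6, 7, 8.

(1) min(20, 12) = 12 — satisfied.
(2) x1 = 18 is even — satisfied.
(3) 20 / 5 = 4, so 5 divides 20 — satisfied.
(4) x3=10, x8=12, x7=10; 1 of them equals 12 — satisfied.
(5) x5 = 19 is outside [20, 25] — violated.
(6) max(1, 20) = 20, not 21 — violated.
(7) x2 + x5 = 20 + 19 = 39; 39 < 40, bound 40 not met — violated.
(8) x4 = 16 > 15, so we need x6 ≤ 0; but x6 = 1 > 0 — violated.
(9) min(10, 20, 12) = 10 — satisfied.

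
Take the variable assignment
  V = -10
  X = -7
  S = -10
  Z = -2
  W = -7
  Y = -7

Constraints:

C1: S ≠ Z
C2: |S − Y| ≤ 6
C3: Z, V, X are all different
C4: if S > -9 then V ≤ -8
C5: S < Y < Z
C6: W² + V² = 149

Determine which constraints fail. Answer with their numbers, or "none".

No violations.

C1: S = -10, Z = -2; distinct  true
C2: |-10 − (-7)| = 3; 3 ≤ 6  true
C3: values -2, -10, -7 are pairwise distinct  true
C4: S = -10, not > -9; antecedent false, conditional vacuously true  true
C5: values -10 < -7 < -2  true
C6: W² + V² = (-7)² + (-10)² = 49 + 100 = 149  true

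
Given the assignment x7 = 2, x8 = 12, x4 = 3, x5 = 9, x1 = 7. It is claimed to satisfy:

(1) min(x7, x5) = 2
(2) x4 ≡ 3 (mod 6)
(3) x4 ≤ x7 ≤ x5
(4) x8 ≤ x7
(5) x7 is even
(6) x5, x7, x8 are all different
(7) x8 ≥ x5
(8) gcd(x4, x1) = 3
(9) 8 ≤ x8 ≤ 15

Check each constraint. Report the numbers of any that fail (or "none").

(1) min(2, 9) = 2  OK
(2) 3 mod 6 = 3  OK
(3) values 3, 2, 9; x4 = 3 is not ≤ x7 = 2  FAIL
(4) x8 = 12, x7 = 2; 12 > 2 (want ≤)  FAIL
(5) x7 = 2 is even  OK
(6) values 9, 2, 12 are pairwise distinct  OK
(7) x8 = 12, x5 = 9; 12 ≥ 9  OK
(8) gcd(3, 7) = 1, not 3  FAIL
(9) x8 = 12 lies in [8, 15]  OK

Violated: 3, 4, 8.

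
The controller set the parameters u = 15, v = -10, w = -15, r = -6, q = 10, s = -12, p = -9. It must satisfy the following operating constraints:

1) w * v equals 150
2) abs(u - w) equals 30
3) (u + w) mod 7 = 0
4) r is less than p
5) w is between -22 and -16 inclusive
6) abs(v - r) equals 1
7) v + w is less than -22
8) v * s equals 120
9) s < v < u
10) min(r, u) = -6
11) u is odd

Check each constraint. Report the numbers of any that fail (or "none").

1) w * v = -15 * (-10) = 150 — satisfied.
2) abs(15 - (-15)) = 30 — satisfied.
3) u + w = 0; 0 mod 7 = 0 — satisfied.
4) r = -6, p = -9; -6 ≥ -9 (want <) — violated.
5) w = -15 is outside [-22, -16] — violated.
6) abs(-10 - (-6)) = 4, not 1 — violated.
7) v + w = -10 + (-15) = -25; -25 < -22 — satisfied.
8) v * s = -10 * (-12) = 120 — satisfied.
9) values -12 < -10 < 15 — satisfied.
10) min(-6, 15) = -6 — satisfied.
11) u = 15 is odd — satisfied.

Constraints 4, 5, 6 are violated.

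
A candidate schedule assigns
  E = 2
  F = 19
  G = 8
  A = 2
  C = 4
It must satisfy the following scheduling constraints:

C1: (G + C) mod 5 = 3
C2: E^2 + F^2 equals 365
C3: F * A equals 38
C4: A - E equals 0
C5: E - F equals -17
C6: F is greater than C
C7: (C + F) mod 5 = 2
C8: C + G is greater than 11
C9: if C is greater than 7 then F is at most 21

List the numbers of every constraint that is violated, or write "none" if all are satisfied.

C1: G + C = 12; 12 mod 5 = 2, not 3  FAIL
C2: E^2 + F^2 = 2^2 + 19^2 = 4 + 361 = 365  OK
C3: F * A = 19 * 2 = 38  OK
C4: A - E = 2 - 2 = 0  OK
C5: E - F = 2 - 19 = -17  OK
C6: F = 19, C = 4; 19 > 4  OK
C7: C + F = 23; 23 mod 5 = 3, not 2  FAIL
C8: C + G = 4 + 8 = 12; 12 > 11  OK
C9: C = 4, not > 7; antecedent false, conditional vacuously true  OK

Violated: 1 and 7.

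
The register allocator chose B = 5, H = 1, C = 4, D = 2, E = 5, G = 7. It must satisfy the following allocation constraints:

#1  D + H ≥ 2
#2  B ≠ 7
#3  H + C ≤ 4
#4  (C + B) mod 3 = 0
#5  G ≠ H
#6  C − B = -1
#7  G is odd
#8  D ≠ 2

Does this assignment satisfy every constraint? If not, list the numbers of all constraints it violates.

#1 D + H = 2 + 1 = 3; 3 ≥ 2 — holds.
#2 B = 5, and 5 ≠ 7 — holds.
#3 H + C = 1 + 4 = 5; 5 > 4, bound 4 not met — fails.
#4 C + B = 9; 9 mod 3 = 0 — holds.
#5 G = 7, H = 1; distinct — holds.
#6 C − B = 4 − 5 = -1 — holds.
#7 G = 7 is odd — holds.
#8 D = 2, but 2 is required to differ — fails.

Constraints 3, 8 are violated.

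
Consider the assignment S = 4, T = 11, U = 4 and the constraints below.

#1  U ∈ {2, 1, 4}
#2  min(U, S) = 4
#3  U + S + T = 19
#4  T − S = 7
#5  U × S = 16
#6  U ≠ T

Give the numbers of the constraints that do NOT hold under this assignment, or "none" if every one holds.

No violations.

#1 U = 4 is in {2, 1, 4}  yes
#2 min(4, 4) = 4  yes
#3 U + S + T = 4 + 4 + 11 = 19  yes
#4 T − S = 11 − 4 = 7  yes
#5 U × S = 4 × 4 = 16  yes
#6 U = 4, T = 11; distinct  yes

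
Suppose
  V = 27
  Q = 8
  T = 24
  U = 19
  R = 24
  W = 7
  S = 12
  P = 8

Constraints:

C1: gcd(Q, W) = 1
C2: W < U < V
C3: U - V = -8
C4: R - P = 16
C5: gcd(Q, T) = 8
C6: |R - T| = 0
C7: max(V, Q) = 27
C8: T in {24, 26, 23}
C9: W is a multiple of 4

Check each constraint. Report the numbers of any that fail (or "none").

C1: gcd(8, 7) = 1  yes
C2: values 7 < 19 < 27  yes
C3: U - V = 19 - 27 = -8  yes
C4: R - P = 24 - 8 = 16  yes
C5: gcd(8, 24) = 8  yes
C6: |24 - 24| = 0  yes
C7: max(27, 8) = 27  yes
C8: T = 24 is in {24, 26, 23}  yes
C9: 7 = 4*1 + 3, so 4 does not divide 7  no

Constraint 9 does not hold.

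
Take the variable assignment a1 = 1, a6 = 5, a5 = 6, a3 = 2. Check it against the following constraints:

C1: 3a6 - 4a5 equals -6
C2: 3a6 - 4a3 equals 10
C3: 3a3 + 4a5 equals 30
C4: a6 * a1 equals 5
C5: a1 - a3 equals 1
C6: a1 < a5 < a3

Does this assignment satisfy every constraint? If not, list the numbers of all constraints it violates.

C1: 3a6 - 4a5 = 3(5) - 4(6) = -9, not -6 — does not hold.
C2: 3a6 - 4a3 = 3(5) - 4(2) = 7, not 10 — does not hold.
C3: 3a3 + 4a5 = 3(2) + 4(6) = 30 — holds.
C4: a6 * a1 = 5 * 1 = 5 — holds.
C5: a1 - a3 = 1 - 2 = -1, not 1 — does not hold.
C6: values 1, 6, 2; a5 = 6 is not < a3 = 2 — does not hold.

Constraints 1, 2, 5, and 6 do not hold.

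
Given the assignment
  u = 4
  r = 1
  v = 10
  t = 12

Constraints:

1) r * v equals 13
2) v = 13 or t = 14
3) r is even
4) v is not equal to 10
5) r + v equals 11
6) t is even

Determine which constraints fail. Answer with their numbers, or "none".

Violated: 1, 2, 3, and 4.

1) r * v = 1 * 10 = 10, not 13 — violated.
2) v = 10 ≠ 13 and t = 12 ≠ 14; both disjuncts false — violated.
3) r = 1 is odd — violated.
4) v = 10, but 10 is required to differ — violated.
5) r + v = 1 + 10 = 11 — satisfied.
6) t = 12 is even — satisfied.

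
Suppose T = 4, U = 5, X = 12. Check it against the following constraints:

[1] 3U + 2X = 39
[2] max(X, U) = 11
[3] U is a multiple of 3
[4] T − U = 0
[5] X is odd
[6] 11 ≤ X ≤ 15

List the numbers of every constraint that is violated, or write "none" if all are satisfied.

[1] 3U + 2X = 3(5) + 2(12) = 39 — holds.
[2] max(12, 5) = 12, not 11 — does not hold.
[3] 5 = 3×1 + 2, so 3 does not divide 5 — does not hold.
[4] T − U = 4 − 5 = -1, not 0 — does not hold.
[5] X = 12 is even — does not hold.
[6] X = 12 lies in [11, 15] — holds.

Violated: 2, 3, 4, 5.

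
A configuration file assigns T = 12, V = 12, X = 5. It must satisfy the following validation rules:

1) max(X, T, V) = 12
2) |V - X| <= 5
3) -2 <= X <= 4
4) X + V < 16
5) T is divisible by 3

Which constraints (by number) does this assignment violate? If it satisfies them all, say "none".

Violated: 2, 3, and 4.

1) max(5, 12, 12) = 12 — holds.
2) |12 - 5| = 7; 7 > 5, exceeds bound 5 — does not hold.
3) X = 5 is outside [-2, 4] — does not hold.
4) X + V = 5 + 12 = 17; 17 ≥ 16, bound 16 not met — does not hold.
5) 12 / 3 = 4, so 3 divides 12 — holds.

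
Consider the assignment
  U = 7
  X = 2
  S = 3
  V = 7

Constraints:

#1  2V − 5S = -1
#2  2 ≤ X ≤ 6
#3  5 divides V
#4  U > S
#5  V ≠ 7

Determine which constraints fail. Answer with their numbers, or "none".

Violated: 3, 5.

#1 2V − 5S = 2(7) − 5(3) = -1  ✓
#2 X = 2 lies in [2, 6]  ✓
#3 7 = 5×1 + 2, so 5 does not divide 7  ✗
#4 U = 7, S = 3; 7 > 3  ✓
#5 V = 7, but 7 is required to differ  ✗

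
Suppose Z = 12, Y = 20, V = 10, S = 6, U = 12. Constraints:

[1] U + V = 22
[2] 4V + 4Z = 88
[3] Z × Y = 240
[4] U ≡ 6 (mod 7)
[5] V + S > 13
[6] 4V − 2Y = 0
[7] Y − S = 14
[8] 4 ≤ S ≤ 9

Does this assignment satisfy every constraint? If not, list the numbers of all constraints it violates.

Constraint 4 does not hold.

[1] U + V = 12 + 10 = 22  holds
[2] 4V + 4Z = 4(10) + 4(12) = 88  holds
[3] Z × Y = 12 × 20 = 240  holds
[4] 12 mod 7 = 5, not 6  fails
[5] V + S = 10 + 6 = 16; 16 > 13  holds
[6] 4V − 2Y = 4(10) − 2(20) = 0  holds
[7] Y − S = 20 − 6 = 14  holds
[8] S = 6 lies in [4, 9]  holds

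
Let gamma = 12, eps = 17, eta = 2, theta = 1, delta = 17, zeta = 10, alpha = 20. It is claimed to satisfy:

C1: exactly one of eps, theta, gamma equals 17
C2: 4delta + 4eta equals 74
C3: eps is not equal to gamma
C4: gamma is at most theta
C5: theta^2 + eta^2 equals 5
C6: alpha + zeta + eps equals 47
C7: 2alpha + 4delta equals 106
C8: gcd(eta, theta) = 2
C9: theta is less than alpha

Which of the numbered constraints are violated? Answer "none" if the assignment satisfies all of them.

C1: eps=17, theta=1, gamma=12; 1 of them equals 17  true
C2: 4delta + 4eta = 4(17) + 4(2) = 76, not 74  false
C3: eps = 17, gamma = 12; distinct  true
C4: gamma = 12, theta = 1; 12 > 1 (want ≤)  false
C5: theta^2 + eta^2 = 1^2 + 2^2 = 1 + 4 = 5  true
C6: alpha + zeta + eps = 20 + 10 + 17 = 47  true
C7: 2alpha + 4delta = 2(20) + 4(17) = 108, not 106  false
C8: gcd(2, 1) = 1, not 2  false
C9: theta = 1, alpha = 20; 1 < 20  true

Constraints 2, 4, 7, 8 are violated.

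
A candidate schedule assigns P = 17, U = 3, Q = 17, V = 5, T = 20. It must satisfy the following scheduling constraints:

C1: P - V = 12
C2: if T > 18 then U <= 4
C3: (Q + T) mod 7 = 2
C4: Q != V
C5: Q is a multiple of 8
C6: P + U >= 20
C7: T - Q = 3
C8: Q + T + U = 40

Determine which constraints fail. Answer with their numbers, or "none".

Violated: 5.

C1: P - V = 17 - 5 = 12 — OK.
C2: T = 20 > 18, so we need U ≤ 4; U = 3 ≤ 4 — OK.
C3: Q + T = 37; 37 mod 7 = 2 — OK.
C4: Q = 17, V = 5; distinct — OK.
C5: 17 = 8*2 + 1, so 8 does not divide 17 — violated.
C6: P + U = 17 + 3 = 20; 20 ≥ 20 — OK.
C7: T - Q = 20 - 17 = 3 — OK.
C8: Q + T + U = 17 + 20 + 3 = 40 — OK.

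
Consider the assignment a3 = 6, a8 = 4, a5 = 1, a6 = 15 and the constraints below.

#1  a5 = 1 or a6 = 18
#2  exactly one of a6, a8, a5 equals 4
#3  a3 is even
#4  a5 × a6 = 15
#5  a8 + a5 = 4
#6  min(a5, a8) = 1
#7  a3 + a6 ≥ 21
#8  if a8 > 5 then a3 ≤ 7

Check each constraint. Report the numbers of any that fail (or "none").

#1 a5 = 1 = 1 (first disjunct) — OK.
#2 a6=15, a8=4, a5=1; 1 of them equals 4 — OK.
#3 a3 = 6 is even — OK.
#4 a5 × a6 = 1 × 15 = 15 — OK.
#5 a8 + a5 = 4 + 1 = 5, not 4 — violated.
#6 min(1, 4) = 1 — OK.
#7 a3 + a6 = 6 + 15 = 21; 21 ≥ 21 — OK.
#8 a8 = 4, not > 5; antecedent false, conditional vacuously true — OK.

No — constraint 5 is not satisfied.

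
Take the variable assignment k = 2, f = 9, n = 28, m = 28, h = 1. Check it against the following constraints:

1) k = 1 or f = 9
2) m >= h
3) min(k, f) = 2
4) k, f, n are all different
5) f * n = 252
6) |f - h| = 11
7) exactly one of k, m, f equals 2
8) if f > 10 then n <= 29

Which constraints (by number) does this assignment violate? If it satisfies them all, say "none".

Constraint 6 is violated.

1) k = 2 ≠ 1, but f = 9 = 9 (second disjunct)  OK
2) m = 28, h = 1; 28 ≥ 1  OK
3) min(2, 9) = 2  OK
4) values 2, 9, 28 are pairwise distinct  OK
5) f * n = 9 * 28 = 252  OK
6) |9 - 1| = 8, not 11  FAIL
7) k=2, m=28, f=9; 1 of them equals 2  OK
8) f = 9, not > 10; antecedent false, conditional vacuously true  OK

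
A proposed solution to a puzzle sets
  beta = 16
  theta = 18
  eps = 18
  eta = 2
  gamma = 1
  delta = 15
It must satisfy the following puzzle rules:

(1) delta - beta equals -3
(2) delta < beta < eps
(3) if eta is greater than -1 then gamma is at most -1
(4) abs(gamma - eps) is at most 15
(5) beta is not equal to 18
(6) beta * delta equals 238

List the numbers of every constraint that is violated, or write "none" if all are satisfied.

(1) delta - beta = 15 - 16 = -1, not -3 — violated.
(2) values 15 < 16 < 18 — satisfied.
(3) eta = 2 > -1, so we need gamma ≤ -1; but gamma = 1 > -1 — violated.
(4) abs(1 - 18) = 17; 17 > 15, exceeds bound 15 — violated.
(5) beta = 16, and 16 ≠ 18 — satisfied.
(6) beta * delta = 16 * 15 = 240, not 238 — violated.

Constraints 1, 3, 4, and 6 do not hold.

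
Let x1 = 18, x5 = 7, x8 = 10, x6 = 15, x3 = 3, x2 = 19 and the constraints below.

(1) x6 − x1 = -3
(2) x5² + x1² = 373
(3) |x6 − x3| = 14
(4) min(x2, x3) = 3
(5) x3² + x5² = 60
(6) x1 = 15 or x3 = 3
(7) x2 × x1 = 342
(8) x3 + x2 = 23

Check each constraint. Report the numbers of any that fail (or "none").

(1) x6 − x1 = 15 − 18 = -3  yes
(2) x5² + x1² = 7² + 18² = 49 + 324 = 373  yes
(3) |15 − 3| = 12, not 14  no
(4) min(19, 3) = 3  yes
(5) x3² + x5² = 3² + 7² = 9 + 49 = 58, not 60  no
(6) x1 = 18 ≠ 15, but x3 = 3 = 3 (second disjunct)  yes
(7) x2 × x1 = 19 × 18 = 342  yes
(8) x3 + x2 = 3 + 19 = 22, not 23  no

Constraints 3, 5, and 8 are violated.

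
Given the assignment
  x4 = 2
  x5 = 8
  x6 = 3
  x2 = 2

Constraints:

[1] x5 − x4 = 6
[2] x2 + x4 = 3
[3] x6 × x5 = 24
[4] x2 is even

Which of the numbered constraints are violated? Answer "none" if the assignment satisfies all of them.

Constraint 2 does not hold.

[1] x5 − x4 = 8 − 2 = 6  true
[2] x2 + x4 = 2 + 2 = 4, not 3  false
[3] x6 × x5 = 3 × 8 = 24  true
[4] x2 = 2 is even  true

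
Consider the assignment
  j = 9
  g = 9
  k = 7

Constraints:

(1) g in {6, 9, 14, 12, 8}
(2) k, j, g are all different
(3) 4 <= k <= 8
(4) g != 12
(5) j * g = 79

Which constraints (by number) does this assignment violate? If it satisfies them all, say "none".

(1) g = 9 is in {6, 9, 14, 12, 8}  yes
(2) j = g = 9, not all different  no
(3) k = 7 lies in [4, 8]  yes
(4) g = 9, and 9 ≠ 12  yes
(5) j * g = 9 * 9 = 81, not 79  no

Constraints 2 and 5 do not hold.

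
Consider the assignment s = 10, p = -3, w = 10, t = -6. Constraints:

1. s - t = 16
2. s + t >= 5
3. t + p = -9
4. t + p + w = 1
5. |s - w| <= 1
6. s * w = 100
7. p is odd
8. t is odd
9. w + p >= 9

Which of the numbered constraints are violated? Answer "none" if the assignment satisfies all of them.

No — constraints 2, 8, and 9 are not satisfied.

1. s - t = 10 - (-6) = 16  ✔
2. s + t = 10 + (-6) = 4; 4 < 5, bound 5 not met  ✘
3. t + p = -6 + (-3) = -9  ✔
4. t + p + w = -6 + (-3) + 10 = 1  ✔
5. |10 - 10| = 0; 0 ≤ 1  ✔
6. s * w = 10 * 10 = 100  ✔
7. p = -3 is odd  ✔
8. t = -6 is even  ✘
9. w + p = 10 + (-3) = 7; 7 < 9, bound 9 not met  ✘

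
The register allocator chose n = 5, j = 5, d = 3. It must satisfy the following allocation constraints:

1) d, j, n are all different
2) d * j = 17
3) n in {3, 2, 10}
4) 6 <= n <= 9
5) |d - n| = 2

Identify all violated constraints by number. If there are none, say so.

1) j = n = 5, not all different  ✗
2) d * j = 3 * 5 = 15, not 17  ✗
3) n = 5 is not in {3, 2, 10}  ✗
4) n = 5 is outside [6, 9]  ✗
5) |3 - 5| = 2  ✓

The assignment fails constraints 1, 2, 3, 4.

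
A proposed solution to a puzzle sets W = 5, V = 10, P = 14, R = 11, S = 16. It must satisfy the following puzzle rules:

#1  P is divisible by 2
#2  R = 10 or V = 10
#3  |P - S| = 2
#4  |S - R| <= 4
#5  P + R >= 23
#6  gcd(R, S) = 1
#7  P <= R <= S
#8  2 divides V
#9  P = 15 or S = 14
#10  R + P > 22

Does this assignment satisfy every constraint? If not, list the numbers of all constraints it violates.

#1 14 / 2 = 7, so 2 divides 14  holds
#2 R = 11 ≠ 10, but V = 10 = 10 (second disjunct)  holds
#3 |14 - 16| = 2  holds
#4 |16 - 11| = 5; 5 > 4, exceeds bound 4  fails
#5 P + R = 14 + 11 = 25; 25 ≥ 23  holds
#6 gcd(11, 16) = 1  holds
#7 values 14, 11, 16; P = 14 is not <= R = 11  fails
#8 10 / 2 = 5, so 2 divides 10  holds
#9 P = 14 ≠ 15 and S = 16 ≠ 14; both disjuncts false  fails
#10 R + P = 11 + 14 = 25; 25 > 22  holds

The assignment fails constraints 4, 7, 9.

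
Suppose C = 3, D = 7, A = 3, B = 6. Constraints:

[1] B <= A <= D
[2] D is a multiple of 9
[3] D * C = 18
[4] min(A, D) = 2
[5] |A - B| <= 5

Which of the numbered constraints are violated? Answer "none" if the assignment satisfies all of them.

[1] values 6, 3, 7; B = 6 is not <= A = 3 — fails.
[2] 7 = 9*0 + 7, so 9 does not divide 7 — fails.
[3] D * C = 7 * 3 = 21, not 18 — fails.
[4] min(3, 7) = 3, not 2 — fails.
[5] |3 - 6| = 3; 3 ≤ 5 — holds.

Constraints 1, 2, 3, and 4 do not hold.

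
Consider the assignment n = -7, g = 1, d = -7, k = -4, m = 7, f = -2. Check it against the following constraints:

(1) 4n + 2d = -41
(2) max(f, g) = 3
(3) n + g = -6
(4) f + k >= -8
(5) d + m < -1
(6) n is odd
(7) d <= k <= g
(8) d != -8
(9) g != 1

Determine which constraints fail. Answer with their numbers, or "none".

(1) 4n + 2d = 4(-7) + 2(-7) = -42, not -41  ✗
(2) max(-2, 1) = 1, not 3  ✗
(3) n + g = -7 + 1 = -6  ✓
(4) f + k = -2 + (-4) = -6; -6 ≥ -8  ✓
(5) d + m = -7 + 7 = 0; 0 ≥ -1, bound -1 not met  ✗
(6) n = -7 is odd  ✓
(7) values -7 <= -4 <= 1  ✓
(8) d = -7, and -7 ≠ -8  ✓
(9) g = 1, but 1 is required to differ  ✗

Constraints 1, 2, 5, and 9 do not hold.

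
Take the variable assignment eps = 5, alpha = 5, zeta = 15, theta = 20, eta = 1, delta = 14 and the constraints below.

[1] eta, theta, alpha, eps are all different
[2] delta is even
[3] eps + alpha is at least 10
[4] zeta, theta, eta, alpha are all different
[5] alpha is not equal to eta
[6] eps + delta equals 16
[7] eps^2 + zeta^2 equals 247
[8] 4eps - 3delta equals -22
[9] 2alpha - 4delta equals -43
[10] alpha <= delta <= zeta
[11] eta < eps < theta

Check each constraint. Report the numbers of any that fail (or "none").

[1] alpha = eps = 5, not all different — fails.
[2] delta = 14 is even — holds.
[3] eps + alpha = 5 + 5 = 10; 10 ≥ 10 — holds.
[4] values 15, 20, 1, 5 are pairwise distinct — holds.
[5] alpha = 5, eta = 1; distinct — holds.
[6] eps + delta = 5 + 14 = 19, not 16 — fails.
[7] eps^2 + zeta^2 = 5^2 + 15^2 = 25 + 225 = 250, not 247 — fails.
[8] 4eps - 3delta = 4(5) - 3(14) = -22 — holds.
[9] 2alpha - 4delta = 2(5) - 4(14) = -46, not -43 — fails.
[10] values 5 <= 14 <= 15 — holds.
[11] values 1 < 5 < 20 — holds.

No — constraints 1, 6, 7, and 9 are not satisfied.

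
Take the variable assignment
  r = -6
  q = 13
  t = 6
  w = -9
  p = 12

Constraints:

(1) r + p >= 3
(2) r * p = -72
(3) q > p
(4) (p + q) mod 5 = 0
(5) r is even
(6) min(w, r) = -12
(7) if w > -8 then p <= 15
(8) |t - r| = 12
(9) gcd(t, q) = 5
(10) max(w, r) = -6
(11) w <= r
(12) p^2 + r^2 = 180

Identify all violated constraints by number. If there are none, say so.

Constraints 6 and 9 do not hold.

(1) r + p = -6 + 12 = 6; 6 ≥ 3 — holds.
(2) r * p = -6 * 12 = -72 — holds.
(3) q = 13, p = 12; 13 > 12 — holds.
(4) p + q = 25; 25 mod 5 = 0 — holds.
(5) r = -6 is even — holds.
(6) min(-9, -6) = -9, not -12 — fails.
(7) w = -9, not > -8; antecedent false, conditional vacuously true — holds.
(8) |6 - (-6)| = 12 — holds.
(9) gcd(6, 13) = 1, not 5 — fails.
(10) max(-9, -6) = -6 — holds.
(11) w = -9, r = -6; -9 ≤ -6 — holds.
(12) p^2 + r^2 = 12^2 + (-6)^2 = 144 + 36 = 180 — holds.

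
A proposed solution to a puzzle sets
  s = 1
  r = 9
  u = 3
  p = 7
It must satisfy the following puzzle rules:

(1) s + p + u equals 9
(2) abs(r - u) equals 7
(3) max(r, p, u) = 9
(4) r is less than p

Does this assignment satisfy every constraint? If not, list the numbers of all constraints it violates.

No — constraints 1, 2, and 4 are not satisfied.

(1) s + p + u = 1 + 7 + 3 = 11, not 9  fails
(2) abs(9 - 3) = 6, not 7  fails
(3) max(9, 7, 3) = 9  holds
(4) r = 9, p = 7; 9 ≥ 7 (want <)  fails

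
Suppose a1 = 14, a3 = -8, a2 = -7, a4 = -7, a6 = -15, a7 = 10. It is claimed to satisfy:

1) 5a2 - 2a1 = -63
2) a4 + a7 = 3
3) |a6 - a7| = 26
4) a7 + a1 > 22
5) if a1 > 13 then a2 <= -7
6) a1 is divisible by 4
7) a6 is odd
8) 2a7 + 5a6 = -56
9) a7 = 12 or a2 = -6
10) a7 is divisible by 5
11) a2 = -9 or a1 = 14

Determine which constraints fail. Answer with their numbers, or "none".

No — constraints 3, 6, 8, 9 are not satisfied.

1) 5a2 - 2a1 = 5(-7) - 2(14) = -63 — holds.
2) a4 + a7 = -7 + 10 = 3 — holds.
3) |-15 - 10| = 25, not 26 — does not hold.
4) a7 + a1 = 10 + 14 = 24; 24 > 22 — holds.
5) a1 = 14 > 13, so we need a2 ≤ -7; a2 = -7 ≤ -7 — holds.
6) 14 = 4*3 + 2, so 4 does not divide 14 — does not hold.
7) a6 = -15 is odd — holds.
8) 2a7 + 5a6 = 2(10) + 5(-15) = -55, not -56 — does not hold.
9) a7 = 10 ≠ 12 and a2 = -7 ≠ -6; both disjuncts false — does not hold.
10) 10 / 5 = 2, so 5 divides 10 — holds.
11) a2 = -7 ≠ -9, but a1 = 14 = 14 (second disjunct) — holds.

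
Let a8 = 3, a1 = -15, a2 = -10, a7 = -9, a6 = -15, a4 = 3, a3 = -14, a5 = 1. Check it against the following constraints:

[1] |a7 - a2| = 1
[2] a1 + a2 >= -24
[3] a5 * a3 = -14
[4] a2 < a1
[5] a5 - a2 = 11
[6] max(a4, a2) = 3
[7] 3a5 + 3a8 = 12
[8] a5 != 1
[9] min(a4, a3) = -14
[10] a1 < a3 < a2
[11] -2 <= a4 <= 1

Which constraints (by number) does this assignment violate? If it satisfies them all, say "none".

[1] |-9 - (-10)| = 1 — holds.
[2] a1 + a2 = -15 + (-10) = -25; -25 < -24, bound -24 not met — does not hold.
[3] a5 * a3 = 1 * (-14) = -14 — holds.
[4] a2 = -10, a1 = -15; -10 ≥ -15 (want <) — does not hold.
[5] a5 - a2 = 1 - (-10) = 11 — holds.
[6] max(3, -10) = 3 — holds.
[7] 3a5 + 3a8 = 3(1) + 3(3) = 12 — holds.
[8] a5 = 1, but 1 is required to differ — does not hold.
[9] min(3, -14) = -14 — holds.
[10] values -15 < -14 < -10 — holds.
[11] a4 = 3 is outside [-2, 1] — does not hold.

Constraints 2, 4, 8, 11 are violated.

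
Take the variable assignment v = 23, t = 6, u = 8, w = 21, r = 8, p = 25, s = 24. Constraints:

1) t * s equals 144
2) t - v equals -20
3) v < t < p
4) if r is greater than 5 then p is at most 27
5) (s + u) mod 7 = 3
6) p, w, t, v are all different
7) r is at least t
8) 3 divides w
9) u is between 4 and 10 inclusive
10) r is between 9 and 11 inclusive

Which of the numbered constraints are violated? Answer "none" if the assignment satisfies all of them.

1) t * s = 6 * 24 = 144  yes
2) t - v = 6 - 23 = -17, not -20  no
3) values 23, 6, 25; v = 23 is not < t = 6  no
4) r = 8 > 5, so we need p ≤ 27; p = 25 ≤ 27  yes
5) s + u = 32; 32 mod 7 = 4, not 3  no
6) values 25, 21, 6, 23 are pairwise distinct  yes
7) r = 8, t = 6; 8 ≥ 6  yes
8) 21 / 3 = 7, so 3 divides 21  yes
9) u = 8 lies in [4, 10]  yes
10) r = 8 is outside [9, 11]  no

No — constraints 2, 3, 5, 10 are not satisfied.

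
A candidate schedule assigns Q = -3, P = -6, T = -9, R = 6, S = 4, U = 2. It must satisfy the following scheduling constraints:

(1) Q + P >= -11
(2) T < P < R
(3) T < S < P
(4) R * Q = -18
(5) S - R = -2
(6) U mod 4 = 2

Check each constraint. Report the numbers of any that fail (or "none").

Constraint 3 is violated.

(1) Q + P = -3 + (-6) = -9; -9 ≥ -11 — OK.
(2) values -9 < -6 < 6 — OK.
(3) values -9, 4, -6; S = 4 is not < P = -6 — violated.
(4) R * Q = 6 * (-3) = -18 — OK.
(5) S - R = 4 - 6 = -2 — OK.
(6) 2 mod 4 = 2 — OK.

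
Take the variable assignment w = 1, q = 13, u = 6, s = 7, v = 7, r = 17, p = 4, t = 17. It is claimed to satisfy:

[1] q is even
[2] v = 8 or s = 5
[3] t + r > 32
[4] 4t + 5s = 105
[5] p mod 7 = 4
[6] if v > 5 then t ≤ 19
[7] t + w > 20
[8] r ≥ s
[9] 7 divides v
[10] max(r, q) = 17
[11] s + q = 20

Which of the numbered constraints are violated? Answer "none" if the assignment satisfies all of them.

Constraints 1, 2, 4, and 7 do not hold.

[1] q = 13 is odd — violated.
[2] v = 7 ≠ 8 and s = 7 ≠ 5; both disjuncts false — violated.
[3] t + r = 17 + 17 = 34; 34 > 32 — OK.
[4] 4t + 5s = 4(17) + 5(7) = 103, not 105 — violated.
[5] 4 mod 7 = 4 — OK.
[6] v = 7 > 5, so we need t ≤ 19; t = 17 ≤ 19 — OK.
[7] t + w = 17 + 1 = 18; 18 ≤ 20, bound 20 not met — violated.
[8] r = 17, s = 7; 17 ≥ 7 — OK.
[9] 7 / 7 = 1, so 7 divides 7 — OK.
[10] max(17, 13) = 17 — OK.
[11] s + q = 7 + 13 = 20 — OK.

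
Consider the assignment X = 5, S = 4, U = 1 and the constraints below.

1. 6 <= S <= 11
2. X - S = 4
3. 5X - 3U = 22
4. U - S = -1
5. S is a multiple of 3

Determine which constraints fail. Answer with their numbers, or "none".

Constraints 1, 2, 4, and 5 do not hold.

1. S = 4 is outside [6, 11]  no
2. X - S = 5 - 4 = 1, not 4  no
3. 5X - 3U = 5(5) - 3(1) = 22  yes
4. U - S = 1 - 4 = -3, not -1  no
5. 4 = 3*1 + 1, so 3 does not divide 4  no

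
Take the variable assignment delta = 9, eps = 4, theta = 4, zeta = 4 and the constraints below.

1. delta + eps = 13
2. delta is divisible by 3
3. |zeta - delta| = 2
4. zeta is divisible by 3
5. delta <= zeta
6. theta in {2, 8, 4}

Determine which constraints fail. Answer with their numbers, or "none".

Violated: 3, 4, and 5.

1. delta + eps = 9 + 4 = 13  ✓
2. 9 / 3 = 3, so 3 divides 9  ✓
3. |4 - 9| = 5, not 2  ✗
4. 4 = 3*1 + 1, so 3 does not divide 4  ✗
5. delta = 9, zeta = 4; 9 > 4 (want ≤)  ✗
6. theta = 4 is in {2, 8, 4}  ✓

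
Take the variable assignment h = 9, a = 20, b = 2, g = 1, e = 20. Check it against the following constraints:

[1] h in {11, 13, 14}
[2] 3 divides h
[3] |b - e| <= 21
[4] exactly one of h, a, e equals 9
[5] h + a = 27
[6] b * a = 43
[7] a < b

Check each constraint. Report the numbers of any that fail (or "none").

The assignment fails constraints 1, 5, 6, 7.

[1] h = 9 is not in {11, 13, 14}  no
[2] 9 / 3 = 3, so 3 divides 9  yes
[3] |2 - 20| = 18; 18 ≤ 21  yes
[4] h=9, a=20, e=20; 1 of them equals 9  yes
[5] h + a = 9 + 20 = 29, not 27  no
[6] b * a = 2 * 20 = 40, not 43  no
[7] a = 20, b = 2; 20 ≥ 2 (want <)  no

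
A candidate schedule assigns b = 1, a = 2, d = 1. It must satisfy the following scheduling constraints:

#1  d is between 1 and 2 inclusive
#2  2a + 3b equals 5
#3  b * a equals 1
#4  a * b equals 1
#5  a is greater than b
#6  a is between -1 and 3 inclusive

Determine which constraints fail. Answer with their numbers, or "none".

#1 d = 1 lies in [1, 2] — OK.
#2 2a + 3b = 2(2) + 3(1) = 7, not 5 — violated.
#3 b * a = 1 * 2 = 2, not 1 — violated.
#4 a * b = 2 * 1 = 2, not 1 — violated.
#5 a = 2, b = 1; 2 > 1 — OK.
#6 a = 2 lies in [-1, 3] — OK.

Constraints 2, 3, and 4 do not hold.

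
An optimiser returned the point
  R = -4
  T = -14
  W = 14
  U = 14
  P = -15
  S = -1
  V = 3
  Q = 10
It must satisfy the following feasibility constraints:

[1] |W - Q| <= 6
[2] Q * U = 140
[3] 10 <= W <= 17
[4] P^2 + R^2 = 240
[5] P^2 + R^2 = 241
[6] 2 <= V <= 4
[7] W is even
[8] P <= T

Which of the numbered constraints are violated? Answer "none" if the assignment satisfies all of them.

The assignment fails constraint 4.

[1] |14 - 10| = 4; 4 ≤ 6 — satisfied.
[2] Q * U = 10 * 14 = 140 — satisfied.
[3] W = 14 lies in [10, 17] — satisfied.
[4] P^2 + R^2 = (-15)^2 + (-4)^2 = 225 + 16 = 241, not 240 — violated.
[5] P^2 + R^2 = (-15)^2 + (-4)^2 = 225 + 16 = 241 — satisfied.
[6] V = 3 lies in [2, 4] — satisfied.
[7] W = 14 is even — satisfied.
[8] P = -15, T = -14; -15 ≤ -14 — satisfied.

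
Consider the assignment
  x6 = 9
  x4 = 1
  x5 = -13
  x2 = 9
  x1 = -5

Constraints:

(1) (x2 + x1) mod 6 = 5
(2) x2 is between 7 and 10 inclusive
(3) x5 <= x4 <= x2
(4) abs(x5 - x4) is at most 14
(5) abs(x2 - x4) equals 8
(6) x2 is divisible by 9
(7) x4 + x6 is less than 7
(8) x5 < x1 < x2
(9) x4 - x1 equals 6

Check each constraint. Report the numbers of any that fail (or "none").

Constraints 1 and 7 are violated.

(1) x2 + x1 = 4; 4 mod 6 = 4, not 5 — fails.
(2) x2 = 9 lies in [7, 10] — holds.
(3) values -13 <= 1 <= 9 — holds.
(4) abs(-13 - 1) = 14; 14 ≤ 14 — holds.
(5) abs(9 - 1) = 8 — holds.
(6) 9 / 9 = 1, so 9 divides 9 — holds.
(7) x4 + x6 = 1 + 9 = 10; 10 ≥ 7, bound 7 not met — fails.
(8) values -13 < -5 < 9 — holds.
(9) x4 - x1 = 1 - (-5) = 6 — holds.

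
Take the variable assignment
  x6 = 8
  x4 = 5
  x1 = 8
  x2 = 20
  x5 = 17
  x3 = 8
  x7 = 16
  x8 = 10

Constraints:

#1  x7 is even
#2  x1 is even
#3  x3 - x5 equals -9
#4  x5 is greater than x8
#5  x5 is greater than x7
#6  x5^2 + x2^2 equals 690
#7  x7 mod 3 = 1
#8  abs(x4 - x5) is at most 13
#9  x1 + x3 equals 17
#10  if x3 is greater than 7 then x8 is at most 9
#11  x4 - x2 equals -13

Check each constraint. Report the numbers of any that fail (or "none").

Violated: 6, 9, 10, 11.

#1 x7 = 16 is even — holds.
#2 x1 = 8 is even — holds.
#3 x3 - x5 = 8 - 17 = -9 — holds.
#4 x5 = 17, x8 = 10; 17 > 10 — holds.
#5 x5 = 17, x7 = 16; 17 > 16 — holds.
#6 x5^2 + x2^2 = 17^2 + 20^2 = 289 + 400 = 689, not 690 — fails.
#7 16 mod 3 = 1 — holds.
#8 abs(5 - 17) = 12; 12 ≤ 13 — holds.
#9 x1 + x3 = 8 + 8 = 16, not 17 — fails.
#10 x3 = 8 > 7, so we need x8 ≤ 9; but x8 = 10 > 9 — fails.
#11 x4 - x2 = 5 - 20 = -15, not -13 — fails.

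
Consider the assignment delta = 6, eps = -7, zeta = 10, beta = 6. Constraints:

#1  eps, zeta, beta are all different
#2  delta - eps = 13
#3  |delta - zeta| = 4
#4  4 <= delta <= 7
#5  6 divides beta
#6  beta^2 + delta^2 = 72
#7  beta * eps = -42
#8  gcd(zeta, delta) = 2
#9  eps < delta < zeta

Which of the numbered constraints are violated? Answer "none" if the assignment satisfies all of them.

No violations.

#1 values -7, 10, 6 are pairwise distinct  true
#2 delta - eps = 6 - (-7) = 13  true
#3 |6 - 10| = 4  true
#4 delta = 6 lies in [4, 7]  true
#5 6 / 6 = 1, so 6 divides 6  true
#6 beta^2 + delta^2 = 6^2 + 6^2 = 36 + 36 = 72  true
#7 beta * eps = 6 * (-7) = -42  true
#8 gcd(10, 6) = 2  true
#9 values -7 < 6 < 10  true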